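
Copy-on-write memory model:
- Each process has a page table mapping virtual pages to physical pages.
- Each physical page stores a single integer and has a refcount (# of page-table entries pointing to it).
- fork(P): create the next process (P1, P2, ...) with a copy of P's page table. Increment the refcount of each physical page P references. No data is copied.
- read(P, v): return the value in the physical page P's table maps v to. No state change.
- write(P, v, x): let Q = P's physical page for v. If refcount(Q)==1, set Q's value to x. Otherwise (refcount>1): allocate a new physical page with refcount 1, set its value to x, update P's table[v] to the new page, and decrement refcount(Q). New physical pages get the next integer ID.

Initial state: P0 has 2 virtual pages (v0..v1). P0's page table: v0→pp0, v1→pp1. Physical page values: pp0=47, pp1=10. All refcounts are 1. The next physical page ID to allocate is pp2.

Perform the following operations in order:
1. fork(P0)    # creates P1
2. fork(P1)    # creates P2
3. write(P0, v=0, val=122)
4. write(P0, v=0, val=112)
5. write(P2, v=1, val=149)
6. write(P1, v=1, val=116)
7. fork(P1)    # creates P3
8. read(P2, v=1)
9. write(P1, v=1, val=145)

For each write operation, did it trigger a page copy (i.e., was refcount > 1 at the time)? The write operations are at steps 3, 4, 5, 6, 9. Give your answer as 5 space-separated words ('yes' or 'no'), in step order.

Op 1: fork(P0) -> P1. 2 ppages; refcounts: pp0:2 pp1:2
Op 2: fork(P1) -> P2. 2 ppages; refcounts: pp0:3 pp1:3
Op 3: write(P0, v0, 122). refcount(pp0)=3>1 -> COPY to pp2. 3 ppages; refcounts: pp0:2 pp1:3 pp2:1
Op 4: write(P0, v0, 112). refcount(pp2)=1 -> write in place. 3 ppages; refcounts: pp0:2 pp1:3 pp2:1
Op 5: write(P2, v1, 149). refcount(pp1)=3>1 -> COPY to pp3. 4 ppages; refcounts: pp0:2 pp1:2 pp2:1 pp3:1
Op 6: write(P1, v1, 116). refcount(pp1)=2>1 -> COPY to pp4. 5 ppages; refcounts: pp0:2 pp1:1 pp2:1 pp3:1 pp4:1
Op 7: fork(P1) -> P3. 5 ppages; refcounts: pp0:3 pp1:1 pp2:1 pp3:1 pp4:2
Op 8: read(P2, v1) -> 149. No state change.
Op 9: write(P1, v1, 145). refcount(pp4)=2>1 -> COPY to pp5. 6 ppages; refcounts: pp0:3 pp1:1 pp2:1 pp3:1 pp4:1 pp5:1

yes no yes yes yes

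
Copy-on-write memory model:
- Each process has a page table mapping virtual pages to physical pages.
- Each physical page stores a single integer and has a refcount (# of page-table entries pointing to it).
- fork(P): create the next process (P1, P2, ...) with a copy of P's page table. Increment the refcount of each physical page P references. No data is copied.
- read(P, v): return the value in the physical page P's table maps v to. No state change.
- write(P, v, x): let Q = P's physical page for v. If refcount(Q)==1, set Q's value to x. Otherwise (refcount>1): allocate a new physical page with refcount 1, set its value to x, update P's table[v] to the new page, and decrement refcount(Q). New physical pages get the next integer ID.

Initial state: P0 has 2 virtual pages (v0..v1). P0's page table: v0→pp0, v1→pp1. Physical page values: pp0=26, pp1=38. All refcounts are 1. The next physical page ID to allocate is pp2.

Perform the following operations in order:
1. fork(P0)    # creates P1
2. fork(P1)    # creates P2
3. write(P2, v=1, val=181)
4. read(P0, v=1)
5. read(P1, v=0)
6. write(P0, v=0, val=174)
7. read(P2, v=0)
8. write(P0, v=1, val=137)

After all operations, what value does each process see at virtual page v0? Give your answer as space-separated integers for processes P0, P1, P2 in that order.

Answer: 174 26 26

Derivation:
Op 1: fork(P0) -> P1. 2 ppages; refcounts: pp0:2 pp1:2
Op 2: fork(P1) -> P2. 2 ppages; refcounts: pp0:3 pp1:3
Op 3: write(P2, v1, 181). refcount(pp1)=3>1 -> COPY to pp2. 3 ppages; refcounts: pp0:3 pp1:2 pp2:1
Op 4: read(P0, v1) -> 38. No state change.
Op 5: read(P1, v0) -> 26. No state change.
Op 6: write(P0, v0, 174). refcount(pp0)=3>1 -> COPY to pp3. 4 ppages; refcounts: pp0:2 pp1:2 pp2:1 pp3:1
Op 7: read(P2, v0) -> 26. No state change.
Op 8: write(P0, v1, 137). refcount(pp1)=2>1 -> COPY to pp4. 5 ppages; refcounts: pp0:2 pp1:1 pp2:1 pp3:1 pp4:1
P0: v0 -> pp3 = 174
P1: v0 -> pp0 = 26
P2: v0 -> pp0 = 26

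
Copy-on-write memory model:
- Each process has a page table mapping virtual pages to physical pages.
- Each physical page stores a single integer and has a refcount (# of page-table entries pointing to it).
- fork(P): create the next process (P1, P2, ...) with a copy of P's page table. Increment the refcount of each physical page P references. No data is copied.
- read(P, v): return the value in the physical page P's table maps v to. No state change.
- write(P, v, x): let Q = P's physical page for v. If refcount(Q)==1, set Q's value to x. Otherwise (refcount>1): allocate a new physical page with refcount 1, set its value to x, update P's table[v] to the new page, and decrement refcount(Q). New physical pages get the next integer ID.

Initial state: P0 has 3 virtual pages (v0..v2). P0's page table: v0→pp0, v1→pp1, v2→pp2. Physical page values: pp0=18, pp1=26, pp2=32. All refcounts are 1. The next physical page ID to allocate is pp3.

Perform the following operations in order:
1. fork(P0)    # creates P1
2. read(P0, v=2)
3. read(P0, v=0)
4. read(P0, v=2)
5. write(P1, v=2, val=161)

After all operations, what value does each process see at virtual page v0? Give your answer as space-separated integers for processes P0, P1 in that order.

Answer: 18 18

Derivation:
Op 1: fork(P0) -> P1. 3 ppages; refcounts: pp0:2 pp1:2 pp2:2
Op 2: read(P0, v2) -> 32. No state change.
Op 3: read(P0, v0) -> 18. No state change.
Op 4: read(P0, v2) -> 32. No state change.
Op 5: write(P1, v2, 161). refcount(pp2)=2>1 -> COPY to pp3. 4 ppages; refcounts: pp0:2 pp1:2 pp2:1 pp3:1
P0: v0 -> pp0 = 18
P1: v0 -> pp0 = 18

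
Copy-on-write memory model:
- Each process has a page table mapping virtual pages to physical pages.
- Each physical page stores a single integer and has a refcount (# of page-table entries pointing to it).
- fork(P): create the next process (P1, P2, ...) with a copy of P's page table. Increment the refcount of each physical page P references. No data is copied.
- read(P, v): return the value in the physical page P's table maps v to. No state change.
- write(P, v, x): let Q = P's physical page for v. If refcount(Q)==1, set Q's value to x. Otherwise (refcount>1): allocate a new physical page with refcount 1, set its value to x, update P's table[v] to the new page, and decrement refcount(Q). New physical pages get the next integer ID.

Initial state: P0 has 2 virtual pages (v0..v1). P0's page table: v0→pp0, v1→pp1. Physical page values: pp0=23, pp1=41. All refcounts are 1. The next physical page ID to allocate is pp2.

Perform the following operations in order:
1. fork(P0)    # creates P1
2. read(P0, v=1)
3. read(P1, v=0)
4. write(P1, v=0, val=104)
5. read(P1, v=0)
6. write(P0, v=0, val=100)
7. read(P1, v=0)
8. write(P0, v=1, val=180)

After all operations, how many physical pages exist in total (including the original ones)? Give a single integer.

Op 1: fork(P0) -> P1. 2 ppages; refcounts: pp0:2 pp1:2
Op 2: read(P0, v1) -> 41. No state change.
Op 3: read(P1, v0) -> 23. No state change.
Op 4: write(P1, v0, 104). refcount(pp0)=2>1 -> COPY to pp2. 3 ppages; refcounts: pp0:1 pp1:2 pp2:1
Op 5: read(P1, v0) -> 104. No state change.
Op 6: write(P0, v0, 100). refcount(pp0)=1 -> write in place. 3 ppages; refcounts: pp0:1 pp1:2 pp2:1
Op 7: read(P1, v0) -> 104. No state change.
Op 8: write(P0, v1, 180). refcount(pp1)=2>1 -> COPY to pp3. 4 ppages; refcounts: pp0:1 pp1:1 pp2:1 pp3:1

Answer: 4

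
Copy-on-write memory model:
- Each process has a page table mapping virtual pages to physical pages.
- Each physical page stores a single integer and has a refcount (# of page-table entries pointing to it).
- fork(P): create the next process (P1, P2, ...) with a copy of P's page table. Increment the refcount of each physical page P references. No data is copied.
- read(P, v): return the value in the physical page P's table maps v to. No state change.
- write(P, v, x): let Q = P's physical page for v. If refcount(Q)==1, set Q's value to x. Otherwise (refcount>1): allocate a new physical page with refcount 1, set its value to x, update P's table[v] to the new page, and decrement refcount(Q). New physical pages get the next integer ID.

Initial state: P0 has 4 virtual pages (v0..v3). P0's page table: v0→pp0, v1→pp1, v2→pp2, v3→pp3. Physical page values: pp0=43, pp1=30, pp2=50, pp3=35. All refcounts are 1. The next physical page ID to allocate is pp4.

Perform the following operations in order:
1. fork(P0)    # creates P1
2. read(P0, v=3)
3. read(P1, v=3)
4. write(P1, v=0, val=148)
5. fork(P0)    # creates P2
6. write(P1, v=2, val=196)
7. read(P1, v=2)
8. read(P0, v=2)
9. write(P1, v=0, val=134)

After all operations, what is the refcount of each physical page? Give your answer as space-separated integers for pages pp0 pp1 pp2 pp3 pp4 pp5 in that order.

Op 1: fork(P0) -> P1. 4 ppages; refcounts: pp0:2 pp1:2 pp2:2 pp3:2
Op 2: read(P0, v3) -> 35. No state change.
Op 3: read(P1, v3) -> 35. No state change.
Op 4: write(P1, v0, 148). refcount(pp0)=2>1 -> COPY to pp4. 5 ppages; refcounts: pp0:1 pp1:2 pp2:2 pp3:2 pp4:1
Op 5: fork(P0) -> P2. 5 ppages; refcounts: pp0:2 pp1:3 pp2:3 pp3:3 pp4:1
Op 6: write(P1, v2, 196). refcount(pp2)=3>1 -> COPY to pp5. 6 ppages; refcounts: pp0:2 pp1:3 pp2:2 pp3:3 pp4:1 pp5:1
Op 7: read(P1, v2) -> 196. No state change.
Op 8: read(P0, v2) -> 50. No state change.
Op 9: write(P1, v0, 134). refcount(pp4)=1 -> write in place. 6 ppages; refcounts: pp0:2 pp1:3 pp2:2 pp3:3 pp4:1 pp5:1

Answer: 2 3 2 3 1 1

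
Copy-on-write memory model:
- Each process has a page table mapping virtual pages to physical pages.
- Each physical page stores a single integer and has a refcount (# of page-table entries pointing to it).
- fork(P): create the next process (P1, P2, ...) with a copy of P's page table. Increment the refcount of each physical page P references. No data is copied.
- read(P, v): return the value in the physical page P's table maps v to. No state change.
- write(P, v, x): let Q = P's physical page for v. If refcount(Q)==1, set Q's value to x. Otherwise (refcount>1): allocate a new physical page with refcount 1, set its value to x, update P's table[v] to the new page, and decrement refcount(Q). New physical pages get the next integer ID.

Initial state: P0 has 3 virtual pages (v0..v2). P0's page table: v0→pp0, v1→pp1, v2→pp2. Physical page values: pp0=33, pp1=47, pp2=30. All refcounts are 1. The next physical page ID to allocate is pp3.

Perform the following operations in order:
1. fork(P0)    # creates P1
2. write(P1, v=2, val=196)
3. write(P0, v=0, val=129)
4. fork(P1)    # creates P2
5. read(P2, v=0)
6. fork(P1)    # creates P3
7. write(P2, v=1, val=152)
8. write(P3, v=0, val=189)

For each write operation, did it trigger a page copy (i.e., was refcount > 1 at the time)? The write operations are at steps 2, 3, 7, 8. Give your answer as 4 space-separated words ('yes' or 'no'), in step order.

Op 1: fork(P0) -> P1. 3 ppages; refcounts: pp0:2 pp1:2 pp2:2
Op 2: write(P1, v2, 196). refcount(pp2)=2>1 -> COPY to pp3. 4 ppages; refcounts: pp0:2 pp1:2 pp2:1 pp3:1
Op 3: write(P0, v0, 129). refcount(pp0)=2>1 -> COPY to pp4. 5 ppages; refcounts: pp0:1 pp1:2 pp2:1 pp3:1 pp4:1
Op 4: fork(P1) -> P2. 5 ppages; refcounts: pp0:2 pp1:3 pp2:1 pp3:2 pp4:1
Op 5: read(P2, v0) -> 33. No state change.
Op 6: fork(P1) -> P3. 5 ppages; refcounts: pp0:3 pp1:4 pp2:1 pp3:3 pp4:1
Op 7: write(P2, v1, 152). refcount(pp1)=4>1 -> COPY to pp5. 6 ppages; refcounts: pp0:3 pp1:3 pp2:1 pp3:3 pp4:1 pp5:1
Op 8: write(P3, v0, 189). refcount(pp0)=3>1 -> COPY to pp6. 7 ppages; refcounts: pp0:2 pp1:3 pp2:1 pp3:3 pp4:1 pp5:1 pp6:1

yes yes yes yes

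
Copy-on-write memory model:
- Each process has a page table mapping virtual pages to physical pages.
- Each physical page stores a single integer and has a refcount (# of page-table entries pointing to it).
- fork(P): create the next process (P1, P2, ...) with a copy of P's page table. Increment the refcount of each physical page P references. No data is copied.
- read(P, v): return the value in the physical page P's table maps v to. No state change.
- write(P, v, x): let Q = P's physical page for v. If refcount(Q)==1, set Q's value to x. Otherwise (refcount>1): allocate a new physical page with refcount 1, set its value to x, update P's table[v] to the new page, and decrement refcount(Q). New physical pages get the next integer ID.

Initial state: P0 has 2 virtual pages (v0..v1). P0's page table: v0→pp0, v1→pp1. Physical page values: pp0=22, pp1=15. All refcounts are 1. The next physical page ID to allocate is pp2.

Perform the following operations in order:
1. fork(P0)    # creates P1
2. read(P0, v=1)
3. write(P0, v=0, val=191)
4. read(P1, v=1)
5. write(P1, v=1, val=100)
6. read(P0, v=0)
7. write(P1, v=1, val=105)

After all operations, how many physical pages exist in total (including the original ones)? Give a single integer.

Op 1: fork(P0) -> P1. 2 ppages; refcounts: pp0:2 pp1:2
Op 2: read(P0, v1) -> 15. No state change.
Op 3: write(P0, v0, 191). refcount(pp0)=2>1 -> COPY to pp2. 3 ppages; refcounts: pp0:1 pp1:2 pp2:1
Op 4: read(P1, v1) -> 15. No state change.
Op 5: write(P1, v1, 100). refcount(pp1)=2>1 -> COPY to pp3. 4 ppages; refcounts: pp0:1 pp1:1 pp2:1 pp3:1
Op 6: read(P0, v0) -> 191. No state change.
Op 7: write(P1, v1, 105). refcount(pp3)=1 -> write in place. 4 ppages; refcounts: pp0:1 pp1:1 pp2:1 pp3:1

Answer: 4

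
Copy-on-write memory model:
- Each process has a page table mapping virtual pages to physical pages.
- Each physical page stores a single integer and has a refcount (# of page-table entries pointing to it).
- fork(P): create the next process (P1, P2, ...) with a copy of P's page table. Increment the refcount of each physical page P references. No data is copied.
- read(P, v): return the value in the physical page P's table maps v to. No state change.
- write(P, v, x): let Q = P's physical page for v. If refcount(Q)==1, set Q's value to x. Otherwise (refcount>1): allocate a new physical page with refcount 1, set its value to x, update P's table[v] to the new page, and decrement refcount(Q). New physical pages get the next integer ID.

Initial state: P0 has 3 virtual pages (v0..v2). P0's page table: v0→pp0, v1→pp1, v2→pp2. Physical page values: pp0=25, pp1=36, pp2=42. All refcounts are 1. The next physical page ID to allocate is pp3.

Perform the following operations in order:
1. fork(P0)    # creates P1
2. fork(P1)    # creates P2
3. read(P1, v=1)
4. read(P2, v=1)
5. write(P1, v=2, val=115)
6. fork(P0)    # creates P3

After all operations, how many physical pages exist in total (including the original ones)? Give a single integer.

Answer: 4

Derivation:
Op 1: fork(P0) -> P1. 3 ppages; refcounts: pp0:2 pp1:2 pp2:2
Op 2: fork(P1) -> P2. 3 ppages; refcounts: pp0:3 pp1:3 pp2:3
Op 3: read(P1, v1) -> 36. No state change.
Op 4: read(P2, v1) -> 36. No state change.
Op 5: write(P1, v2, 115). refcount(pp2)=3>1 -> COPY to pp3. 4 ppages; refcounts: pp0:3 pp1:3 pp2:2 pp3:1
Op 6: fork(P0) -> P3. 4 ppages; refcounts: pp0:4 pp1:4 pp2:3 pp3:1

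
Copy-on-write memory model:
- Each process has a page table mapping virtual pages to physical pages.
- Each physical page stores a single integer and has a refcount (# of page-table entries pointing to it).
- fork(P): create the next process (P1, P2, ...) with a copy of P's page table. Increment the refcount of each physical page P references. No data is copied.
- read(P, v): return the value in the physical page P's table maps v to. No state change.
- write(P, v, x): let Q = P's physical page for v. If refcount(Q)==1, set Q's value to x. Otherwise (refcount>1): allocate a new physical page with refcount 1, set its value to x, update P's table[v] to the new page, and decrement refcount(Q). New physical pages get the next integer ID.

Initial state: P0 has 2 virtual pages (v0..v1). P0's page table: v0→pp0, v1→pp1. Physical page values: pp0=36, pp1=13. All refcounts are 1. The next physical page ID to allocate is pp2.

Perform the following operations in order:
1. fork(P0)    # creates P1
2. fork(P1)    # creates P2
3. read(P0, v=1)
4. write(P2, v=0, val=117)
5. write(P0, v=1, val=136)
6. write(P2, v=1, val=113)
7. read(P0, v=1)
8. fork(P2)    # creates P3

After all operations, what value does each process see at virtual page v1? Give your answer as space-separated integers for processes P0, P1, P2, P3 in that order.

Op 1: fork(P0) -> P1. 2 ppages; refcounts: pp0:2 pp1:2
Op 2: fork(P1) -> P2. 2 ppages; refcounts: pp0:3 pp1:3
Op 3: read(P0, v1) -> 13. No state change.
Op 4: write(P2, v0, 117). refcount(pp0)=3>1 -> COPY to pp2. 3 ppages; refcounts: pp0:2 pp1:3 pp2:1
Op 5: write(P0, v1, 136). refcount(pp1)=3>1 -> COPY to pp3. 4 ppages; refcounts: pp0:2 pp1:2 pp2:1 pp3:1
Op 6: write(P2, v1, 113). refcount(pp1)=2>1 -> COPY to pp4. 5 ppages; refcounts: pp0:2 pp1:1 pp2:1 pp3:1 pp4:1
Op 7: read(P0, v1) -> 136. No state change.
Op 8: fork(P2) -> P3. 5 ppages; refcounts: pp0:2 pp1:1 pp2:2 pp3:1 pp4:2
P0: v1 -> pp3 = 136
P1: v1 -> pp1 = 13
P2: v1 -> pp4 = 113
P3: v1 -> pp4 = 113

Answer: 136 13 113 113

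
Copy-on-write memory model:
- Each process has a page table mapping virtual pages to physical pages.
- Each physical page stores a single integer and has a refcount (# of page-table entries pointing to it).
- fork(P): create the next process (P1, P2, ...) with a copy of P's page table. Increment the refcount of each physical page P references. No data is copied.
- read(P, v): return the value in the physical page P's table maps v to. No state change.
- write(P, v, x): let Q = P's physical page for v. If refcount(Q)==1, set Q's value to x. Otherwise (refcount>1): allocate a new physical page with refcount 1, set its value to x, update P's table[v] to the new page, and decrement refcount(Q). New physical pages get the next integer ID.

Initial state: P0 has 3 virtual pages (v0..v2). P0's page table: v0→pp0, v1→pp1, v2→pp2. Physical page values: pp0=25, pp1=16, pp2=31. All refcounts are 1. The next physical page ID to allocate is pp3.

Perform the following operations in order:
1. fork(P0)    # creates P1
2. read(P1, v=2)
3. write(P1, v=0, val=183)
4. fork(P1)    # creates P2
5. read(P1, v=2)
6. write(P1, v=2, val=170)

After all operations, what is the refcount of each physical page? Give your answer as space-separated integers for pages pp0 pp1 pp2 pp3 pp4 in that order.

Answer: 1 3 2 2 1

Derivation:
Op 1: fork(P0) -> P1. 3 ppages; refcounts: pp0:2 pp1:2 pp2:2
Op 2: read(P1, v2) -> 31. No state change.
Op 3: write(P1, v0, 183). refcount(pp0)=2>1 -> COPY to pp3. 4 ppages; refcounts: pp0:1 pp1:2 pp2:2 pp3:1
Op 4: fork(P1) -> P2. 4 ppages; refcounts: pp0:1 pp1:3 pp2:3 pp3:2
Op 5: read(P1, v2) -> 31. No state change.
Op 6: write(P1, v2, 170). refcount(pp2)=3>1 -> COPY to pp4. 5 ppages; refcounts: pp0:1 pp1:3 pp2:2 pp3:2 pp4:1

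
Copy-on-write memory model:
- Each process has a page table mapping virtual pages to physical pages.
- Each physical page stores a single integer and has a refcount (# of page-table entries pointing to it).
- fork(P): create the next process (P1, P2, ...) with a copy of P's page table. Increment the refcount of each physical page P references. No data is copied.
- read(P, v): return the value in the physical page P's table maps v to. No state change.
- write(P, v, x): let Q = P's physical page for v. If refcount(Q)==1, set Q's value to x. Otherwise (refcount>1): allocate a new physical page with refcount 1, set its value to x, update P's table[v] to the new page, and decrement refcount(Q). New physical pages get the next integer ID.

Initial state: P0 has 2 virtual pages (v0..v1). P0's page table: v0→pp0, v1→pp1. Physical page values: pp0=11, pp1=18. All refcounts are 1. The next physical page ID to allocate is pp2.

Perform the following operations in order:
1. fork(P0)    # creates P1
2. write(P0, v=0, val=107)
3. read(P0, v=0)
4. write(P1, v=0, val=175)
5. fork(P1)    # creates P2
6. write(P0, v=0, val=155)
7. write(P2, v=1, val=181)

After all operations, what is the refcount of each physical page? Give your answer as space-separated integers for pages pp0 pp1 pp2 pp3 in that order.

Answer: 2 2 1 1

Derivation:
Op 1: fork(P0) -> P1. 2 ppages; refcounts: pp0:2 pp1:2
Op 2: write(P0, v0, 107). refcount(pp0)=2>1 -> COPY to pp2. 3 ppages; refcounts: pp0:1 pp1:2 pp2:1
Op 3: read(P0, v0) -> 107. No state change.
Op 4: write(P1, v0, 175). refcount(pp0)=1 -> write in place. 3 ppages; refcounts: pp0:1 pp1:2 pp2:1
Op 5: fork(P1) -> P2. 3 ppages; refcounts: pp0:2 pp1:3 pp2:1
Op 6: write(P0, v0, 155). refcount(pp2)=1 -> write in place. 3 ppages; refcounts: pp0:2 pp1:3 pp2:1
Op 7: write(P2, v1, 181). refcount(pp1)=3>1 -> COPY to pp3. 4 ppages; refcounts: pp0:2 pp1:2 pp2:1 pp3:1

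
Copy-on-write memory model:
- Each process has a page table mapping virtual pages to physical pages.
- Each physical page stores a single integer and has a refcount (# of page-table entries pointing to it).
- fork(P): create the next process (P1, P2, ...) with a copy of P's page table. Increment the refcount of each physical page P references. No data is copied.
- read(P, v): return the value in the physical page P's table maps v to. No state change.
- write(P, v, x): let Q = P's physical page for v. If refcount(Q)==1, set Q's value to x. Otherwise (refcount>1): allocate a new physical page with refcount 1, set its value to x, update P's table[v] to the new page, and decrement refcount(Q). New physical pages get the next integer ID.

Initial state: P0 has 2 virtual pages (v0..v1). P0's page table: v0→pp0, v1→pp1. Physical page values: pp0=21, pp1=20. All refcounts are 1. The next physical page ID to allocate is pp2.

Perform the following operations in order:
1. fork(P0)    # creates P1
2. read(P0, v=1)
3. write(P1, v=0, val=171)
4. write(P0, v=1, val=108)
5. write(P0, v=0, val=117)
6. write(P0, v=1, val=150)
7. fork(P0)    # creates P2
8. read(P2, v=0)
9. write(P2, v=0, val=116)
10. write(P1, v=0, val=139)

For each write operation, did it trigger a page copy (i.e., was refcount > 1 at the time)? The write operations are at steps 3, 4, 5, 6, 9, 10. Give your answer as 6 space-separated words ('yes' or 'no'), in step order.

Op 1: fork(P0) -> P1. 2 ppages; refcounts: pp0:2 pp1:2
Op 2: read(P0, v1) -> 20. No state change.
Op 3: write(P1, v0, 171). refcount(pp0)=2>1 -> COPY to pp2. 3 ppages; refcounts: pp0:1 pp1:2 pp2:1
Op 4: write(P0, v1, 108). refcount(pp1)=2>1 -> COPY to pp3. 4 ppages; refcounts: pp0:1 pp1:1 pp2:1 pp3:1
Op 5: write(P0, v0, 117). refcount(pp0)=1 -> write in place. 4 ppages; refcounts: pp0:1 pp1:1 pp2:1 pp3:1
Op 6: write(P0, v1, 150). refcount(pp3)=1 -> write in place. 4 ppages; refcounts: pp0:1 pp1:1 pp2:1 pp3:1
Op 7: fork(P0) -> P2. 4 ppages; refcounts: pp0:2 pp1:1 pp2:1 pp3:2
Op 8: read(P2, v0) -> 117. No state change.
Op 9: write(P2, v0, 116). refcount(pp0)=2>1 -> COPY to pp4. 5 ppages; refcounts: pp0:1 pp1:1 pp2:1 pp3:2 pp4:1
Op 10: write(P1, v0, 139). refcount(pp2)=1 -> write in place. 5 ppages; refcounts: pp0:1 pp1:1 pp2:1 pp3:2 pp4:1

yes yes no no yes no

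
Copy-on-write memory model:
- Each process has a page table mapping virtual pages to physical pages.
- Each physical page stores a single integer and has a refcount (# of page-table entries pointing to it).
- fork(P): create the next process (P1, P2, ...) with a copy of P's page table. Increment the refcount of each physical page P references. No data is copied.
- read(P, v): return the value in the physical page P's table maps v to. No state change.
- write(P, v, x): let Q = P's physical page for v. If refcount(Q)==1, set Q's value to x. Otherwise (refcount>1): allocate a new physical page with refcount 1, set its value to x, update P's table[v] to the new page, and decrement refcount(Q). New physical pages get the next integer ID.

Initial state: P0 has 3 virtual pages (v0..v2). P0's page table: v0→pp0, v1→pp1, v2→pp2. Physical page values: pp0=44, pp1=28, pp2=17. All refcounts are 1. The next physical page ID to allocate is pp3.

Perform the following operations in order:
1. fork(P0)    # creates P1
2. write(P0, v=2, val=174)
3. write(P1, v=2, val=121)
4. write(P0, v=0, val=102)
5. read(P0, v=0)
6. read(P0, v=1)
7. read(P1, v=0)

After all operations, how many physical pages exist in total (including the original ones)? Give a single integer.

Answer: 5

Derivation:
Op 1: fork(P0) -> P1. 3 ppages; refcounts: pp0:2 pp1:2 pp2:2
Op 2: write(P0, v2, 174). refcount(pp2)=2>1 -> COPY to pp3. 4 ppages; refcounts: pp0:2 pp1:2 pp2:1 pp3:1
Op 3: write(P1, v2, 121). refcount(pp2)=1 -> write in place. 4 ppages; refcounts: pp0:2 pp1:2 pp2:1 pp3:1
Op 4: write(P0, v0, 102). refcount(pp0)=2>1 -> COPY to pp4. 5 ppages; refcounts: pp0:1 pp1:2 pp2:1 pp3:1 pp4:1
Op 5: read(P0, v0) -> 102. No state change.
Op 6: read(P0, v1) -> 28. No state change.
Op 7: read(P1, v0) -> 44. No state change.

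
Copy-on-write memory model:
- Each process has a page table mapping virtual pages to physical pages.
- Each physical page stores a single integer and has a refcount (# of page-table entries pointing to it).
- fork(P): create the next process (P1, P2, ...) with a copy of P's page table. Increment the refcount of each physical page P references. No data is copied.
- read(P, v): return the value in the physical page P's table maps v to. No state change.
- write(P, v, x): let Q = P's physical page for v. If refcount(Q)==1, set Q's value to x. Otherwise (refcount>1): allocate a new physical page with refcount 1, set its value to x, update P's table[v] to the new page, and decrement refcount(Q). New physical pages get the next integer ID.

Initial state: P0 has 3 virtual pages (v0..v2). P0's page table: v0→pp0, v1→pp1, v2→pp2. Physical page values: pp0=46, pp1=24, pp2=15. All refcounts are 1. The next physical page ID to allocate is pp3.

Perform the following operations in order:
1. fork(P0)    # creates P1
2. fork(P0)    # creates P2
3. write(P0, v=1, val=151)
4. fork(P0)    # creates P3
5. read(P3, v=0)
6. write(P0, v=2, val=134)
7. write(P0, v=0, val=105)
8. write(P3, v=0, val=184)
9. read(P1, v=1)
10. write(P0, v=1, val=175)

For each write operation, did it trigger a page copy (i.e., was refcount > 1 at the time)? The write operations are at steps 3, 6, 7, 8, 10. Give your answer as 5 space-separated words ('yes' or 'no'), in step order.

Op 1: fork(P0) -> P1. 3 ppages; refcounts: pp0:2 pp1:2 pp2:2
Op 2: fork(P0) -> P2. 3 ppages; refcounts: pp0:3 pp1:3 pp2:3
Op 3: write(P0, v1, 151). refcount(pp1)=3>1 -> COPY to pp3. 4 ppages; refcounts: pp0:3 pp1:2 pp2:3 pp3:1
Op 4: fork(P0) -> P3. 4 ppages; refcounts: pp0:4 pp1:2 pp2:4 pp3:2
Op 5: read(P3, v0) -> 46. No state change.
Op 6: write(P0, v2, 134). refcount(pp2)=4>1 -> COPY to pp4. 5 ppages; refcounts: pp0:4 pp1:2 pp2:3 pp3:2 pp4:1
Op 7: write(P0, v0, 105). refcount(pp0)=4>1 -> COPY to pp5. 6 ppages; refcounts: pp0:3 pp1:2 pp2:3 pp3:2 pp4:1 pp5:1
Op 8: write(P3, v0, 184). refcount(pp0)=3>1 -> COPY to pp6. 7 ppages; refcounts: pp0:2 pp1:2 pp2:3 pp3:2 pp4:1 pp5:1 pp6:1
Op 9: read(P1, v1) -> 24. No state change.
Op 10: write(P0, v1, 175). refcount(pp3)=2>1 -> COPY to pp7. 8 ppages; refcounts: pp0:2 pp1:2 pp2:3 pp3:1 pp4:1 pp5:1 pp6:1 pp7:1

yes yes yes yes yes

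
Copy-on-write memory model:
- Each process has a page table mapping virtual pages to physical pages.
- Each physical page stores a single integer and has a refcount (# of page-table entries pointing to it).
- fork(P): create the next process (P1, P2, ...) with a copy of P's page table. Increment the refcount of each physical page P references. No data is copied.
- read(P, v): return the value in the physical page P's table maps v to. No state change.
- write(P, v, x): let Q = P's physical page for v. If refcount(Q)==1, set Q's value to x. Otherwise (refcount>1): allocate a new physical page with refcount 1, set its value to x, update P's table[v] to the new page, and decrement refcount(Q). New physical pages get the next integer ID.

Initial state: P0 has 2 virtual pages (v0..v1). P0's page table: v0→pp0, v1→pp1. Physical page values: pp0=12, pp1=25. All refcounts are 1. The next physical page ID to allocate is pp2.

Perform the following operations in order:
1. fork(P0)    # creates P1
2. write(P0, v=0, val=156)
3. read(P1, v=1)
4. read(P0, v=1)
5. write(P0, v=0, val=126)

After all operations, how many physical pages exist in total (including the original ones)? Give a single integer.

Answer: 3

Derivation:
Op 1: fork(P0) -> P1. 2 ppages; refcounts: pp0:2 pp1:2
Op 2: write(P0, v0, 156). refcount(pp0)=2>1 -> COPY to pp2. 3 ppages; refcounts: pp0:1 pp1:2 pp2:1
Op 3: read(P1, v1) -> 25. No state change.
Op 4: read(P0, v1) -> 25. No state change.
Op 5: write(P0, v0, 126). refcount(pp2)=1 -> write in place. 3 ppages; refcounts: pp0:1 pp1:2 pp2:1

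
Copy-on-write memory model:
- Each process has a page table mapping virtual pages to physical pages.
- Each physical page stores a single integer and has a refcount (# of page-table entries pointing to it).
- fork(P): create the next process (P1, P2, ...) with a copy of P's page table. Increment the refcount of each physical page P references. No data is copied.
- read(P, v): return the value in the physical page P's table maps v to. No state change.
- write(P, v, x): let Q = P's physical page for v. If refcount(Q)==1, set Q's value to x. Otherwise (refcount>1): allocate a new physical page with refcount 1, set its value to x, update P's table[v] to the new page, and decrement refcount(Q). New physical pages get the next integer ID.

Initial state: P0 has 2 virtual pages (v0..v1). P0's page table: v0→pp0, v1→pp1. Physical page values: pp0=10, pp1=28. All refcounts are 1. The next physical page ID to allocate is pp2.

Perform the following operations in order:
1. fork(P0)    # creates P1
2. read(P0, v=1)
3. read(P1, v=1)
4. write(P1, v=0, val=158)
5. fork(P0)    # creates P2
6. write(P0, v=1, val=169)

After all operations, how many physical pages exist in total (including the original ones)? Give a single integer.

Answer: 4

Derivation:
Op 1: fork(P0) -> P1. 2 ppages; refcounts: pp0:2 pp1:2
Op 2: read(P0, v1) -> 28. No state change.
Op 3: read(P1, v1) -> 28. No state change.
Op 4: write(P1, v0, 158). refcount(pp0)=2>1 -> COPY to pp2. 3 ppages; refcounts: pp0:1 pp1:2 pp2:1
Op 5: fork(P0) -> P2. 3 ppages; refcounts: pp0:2 pp1:3 pp2:1
Op 6: write(P0, v1, 169). refcount(pp1)=3>1 -> COPY to pp3. 4 ppages; refcounts: pp0:2 pp1:2 pp2:1 pp3:1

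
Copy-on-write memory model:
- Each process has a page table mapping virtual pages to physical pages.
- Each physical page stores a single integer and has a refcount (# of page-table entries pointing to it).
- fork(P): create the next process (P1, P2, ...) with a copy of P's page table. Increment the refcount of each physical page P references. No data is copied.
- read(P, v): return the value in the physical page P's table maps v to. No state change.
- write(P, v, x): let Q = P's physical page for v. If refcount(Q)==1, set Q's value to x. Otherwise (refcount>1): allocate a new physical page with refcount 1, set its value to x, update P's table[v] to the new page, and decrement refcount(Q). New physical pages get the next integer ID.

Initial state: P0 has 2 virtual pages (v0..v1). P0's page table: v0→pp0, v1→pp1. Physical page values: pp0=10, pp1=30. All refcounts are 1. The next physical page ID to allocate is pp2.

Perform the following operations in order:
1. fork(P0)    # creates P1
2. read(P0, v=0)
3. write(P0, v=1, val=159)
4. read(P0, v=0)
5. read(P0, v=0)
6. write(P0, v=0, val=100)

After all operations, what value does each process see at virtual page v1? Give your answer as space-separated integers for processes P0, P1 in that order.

Answer: 159 30

Derivation:
Op 1: fork(P0) -> P1. 2 ppages; refcounts: pp0:2 pp1:2
Op 2: read(P0, v0) -> 10. No state change.
Op 3: write(P0, v1, 159). refcount(pp1)=2>1 -> COPY to pp2. 3 ppages; refcounts: pp0:2 pp1:1 pp2:1
Op 4: read(P0, v0) -> 10. No state change.
Op 5: read(P0, v0) -> 10. No state change.
Op 6: write(P0, v0, 100). refcount(pp0)=2>1 -> COPY to pp3. 4 ppages; refcounts: pp0:1 pp1:1 pp2:1 pp3:1
P0: v1 -> pp2 = 159
P1: v1 -> pp1 = 30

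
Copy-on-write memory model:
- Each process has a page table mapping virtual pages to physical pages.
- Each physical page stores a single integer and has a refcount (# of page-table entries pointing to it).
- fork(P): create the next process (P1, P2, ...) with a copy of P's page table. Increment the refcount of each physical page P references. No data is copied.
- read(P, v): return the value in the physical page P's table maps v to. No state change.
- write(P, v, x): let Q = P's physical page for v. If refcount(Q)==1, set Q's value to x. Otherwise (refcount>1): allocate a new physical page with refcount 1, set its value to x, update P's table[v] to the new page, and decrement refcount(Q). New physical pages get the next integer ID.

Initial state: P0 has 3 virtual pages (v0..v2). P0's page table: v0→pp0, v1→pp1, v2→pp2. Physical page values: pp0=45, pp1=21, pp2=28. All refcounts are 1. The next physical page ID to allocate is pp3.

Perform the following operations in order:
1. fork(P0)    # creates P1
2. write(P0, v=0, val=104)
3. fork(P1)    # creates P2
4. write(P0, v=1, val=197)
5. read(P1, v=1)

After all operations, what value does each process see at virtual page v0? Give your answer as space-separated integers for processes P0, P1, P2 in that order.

Op 1: fork(P0) -> P1. 3 ppages; refcounts: pp0:2 pp1:2 pp2:2
Op 2: write(P0, v0, 104). refcount(pp0)=2>1 -> COPY to pp3. 4 ppages; refcounts: pp0:1 pp1:2 pp2:2 pp3:1
Op 3: fork(P1) -> P2. 4 ppages; refcounts: pp0:2 pp1:3 pp2:3 pp3:1
Op 4: write(P0, v1, 197). refcount(pp1)=3>1 -> COPY to pp4. 5 ppages; refcounts: pp0:2 pp1:2 pp2:3 pp3:1 pp4:1
Op 5: read(P1, v1) -> 21. No state change.
P0: v0 -> pp3 = 104
P1: v0 -> pp0 = 45
P2: v0 -> pp0 = 45

Answer: 104 45 45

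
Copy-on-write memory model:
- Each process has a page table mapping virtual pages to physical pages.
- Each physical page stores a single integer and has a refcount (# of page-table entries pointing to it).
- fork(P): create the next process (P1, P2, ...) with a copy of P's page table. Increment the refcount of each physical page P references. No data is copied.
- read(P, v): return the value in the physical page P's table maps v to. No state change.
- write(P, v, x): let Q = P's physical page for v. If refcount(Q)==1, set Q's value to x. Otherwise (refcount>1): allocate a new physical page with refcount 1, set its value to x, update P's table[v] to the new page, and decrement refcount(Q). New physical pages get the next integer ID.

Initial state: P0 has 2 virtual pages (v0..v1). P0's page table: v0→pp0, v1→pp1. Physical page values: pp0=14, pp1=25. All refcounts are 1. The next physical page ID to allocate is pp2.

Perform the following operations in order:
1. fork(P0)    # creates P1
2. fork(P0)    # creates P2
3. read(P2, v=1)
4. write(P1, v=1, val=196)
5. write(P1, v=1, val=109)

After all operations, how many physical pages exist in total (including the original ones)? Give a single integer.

Op 1: fork(P0) -> P1. 2 ppages; refcounts: pp0:2 pp1:2
Op 2: fork(P0) -> P2. 2 ppages; refcounts: pp0:3 pp1:3
Op 3: read(P2, v1) -> 25. No state change.
Op 4: write(P1, v1, 196). refcount(pp1)=3>1 -> COPY to pp2. 3 ppages; refcounts: pp0:3 pp1:2 pp2:1
Op 5: write(P1, v1, 109). refcount(pp2)=1 -> write in place. 3 ppages; refcounts: pp0:3 pp1:2 pp2:1

Answer: 3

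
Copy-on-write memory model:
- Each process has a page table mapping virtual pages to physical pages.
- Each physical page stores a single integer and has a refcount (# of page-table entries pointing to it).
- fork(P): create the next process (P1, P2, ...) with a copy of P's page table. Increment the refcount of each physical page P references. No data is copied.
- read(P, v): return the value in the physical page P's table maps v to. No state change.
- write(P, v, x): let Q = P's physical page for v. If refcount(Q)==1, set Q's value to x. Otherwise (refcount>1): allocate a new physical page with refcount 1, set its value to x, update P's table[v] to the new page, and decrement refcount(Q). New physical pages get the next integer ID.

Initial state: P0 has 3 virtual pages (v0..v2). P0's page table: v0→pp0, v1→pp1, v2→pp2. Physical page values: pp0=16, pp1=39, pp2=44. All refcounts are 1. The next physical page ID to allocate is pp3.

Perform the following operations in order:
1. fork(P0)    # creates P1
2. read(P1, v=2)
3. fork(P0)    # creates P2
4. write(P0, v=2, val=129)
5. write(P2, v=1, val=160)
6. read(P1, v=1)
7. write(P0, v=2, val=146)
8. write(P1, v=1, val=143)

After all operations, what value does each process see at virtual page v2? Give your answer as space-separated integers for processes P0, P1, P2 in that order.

Answer: 146 44 44

Derivation:
Op 1: fork(P0) -> P1. 3 ppages; refcounts: pp0:2 pp1:2 pp2:2
Op 2: read(P1, v2) -> 44. No state change.
Op 3: fork(P0) -> P2. 3 ppages; refcounts: pp0:3 pp1:3 pp2:3
Op 4: write(P0, v2, 129). refcount(pp2)=3>1 -> COPY to pp3. 4 ppages; refcounts: pp0:3 pp1:3 pp2:2 pp3:1
Op 5: write(P2, v1, 160). refcount(pp1)=3>1 -> COPY to pp4. 5 ppages; refcounts: pp0:3 pp1:2 pp2:2 pp3:1 pp4:1
Op 6: read(P1, v1) -> 39. No state change.
Op 7: write(P0, v2, 146). refcount(pp3)=1 -> write in place. 5 ppages; refcounts: pp0:3 pp1:2 pp2:2 pp3:1 pp4:1
Op 8: write(P1, v1, 143). refcount(pp1)=2>1 -> COPY to pp5. 6 ppages; refcounts: pp0:3 pp1:1 pp2:2 pp3:1 pp4:1 pp5:1
P0: v2 -> pp3 = 146
P1: v2 -> pp2 = 44
P2: v2 -> pp2 = 44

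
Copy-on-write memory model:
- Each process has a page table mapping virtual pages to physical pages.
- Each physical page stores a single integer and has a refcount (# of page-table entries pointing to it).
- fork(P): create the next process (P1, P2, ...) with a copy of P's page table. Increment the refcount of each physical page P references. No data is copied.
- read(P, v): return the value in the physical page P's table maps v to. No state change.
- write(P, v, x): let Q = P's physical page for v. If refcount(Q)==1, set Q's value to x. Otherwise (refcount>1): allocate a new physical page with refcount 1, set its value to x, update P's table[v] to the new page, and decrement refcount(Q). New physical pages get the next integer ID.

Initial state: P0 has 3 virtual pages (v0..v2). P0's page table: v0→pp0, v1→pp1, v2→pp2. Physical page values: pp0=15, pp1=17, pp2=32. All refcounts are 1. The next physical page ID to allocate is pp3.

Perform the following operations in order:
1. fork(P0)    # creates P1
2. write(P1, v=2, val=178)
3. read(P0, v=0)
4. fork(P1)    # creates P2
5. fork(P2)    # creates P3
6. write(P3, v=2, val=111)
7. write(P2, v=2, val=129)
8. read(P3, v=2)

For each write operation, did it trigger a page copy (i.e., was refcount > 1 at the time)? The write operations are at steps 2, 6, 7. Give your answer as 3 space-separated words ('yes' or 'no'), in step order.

Op 1: fork(P0) -> P1. 3 ppages; refcounts: pp0:2 pp1:2 pp2:2
Op 2: write(P1, v2, 178). refcount(pp2)=2>1 -> COPY to pp3. 4 ppages; refcounts: pp0:2 pp1:2 pp2:1 pp3:1
Op 3: read(P0, v0) -> 15. No state change.
Op 4: fork(P1) -> P2. 4 ppages; refcounts: pp0:3 pp1:3 pp2:1 pp3:2
Op 5: fork(P2) -> P3. 4 ppages; refcounts: pp0:4 pp1:4 pp2:1 pp3:3
Op 6: write(P3, v2, 111). refcount(pp3)=3>1 -> COPY to pp4. 5 ppages; refcounts: pp0:4 pp1:4 pp2:1 pp3:2 pp4:1
Op 7: write(P2, v2, 129). refcount(pp3)=2>1 -> COPY to pp5. 6 ppages; refcounts: pp0:4 pp1:4 pp2:1 pp3:1 pp4:1 pp5:1
Op 8: read(P3, v2) -> 111. No state change.

yes yes yes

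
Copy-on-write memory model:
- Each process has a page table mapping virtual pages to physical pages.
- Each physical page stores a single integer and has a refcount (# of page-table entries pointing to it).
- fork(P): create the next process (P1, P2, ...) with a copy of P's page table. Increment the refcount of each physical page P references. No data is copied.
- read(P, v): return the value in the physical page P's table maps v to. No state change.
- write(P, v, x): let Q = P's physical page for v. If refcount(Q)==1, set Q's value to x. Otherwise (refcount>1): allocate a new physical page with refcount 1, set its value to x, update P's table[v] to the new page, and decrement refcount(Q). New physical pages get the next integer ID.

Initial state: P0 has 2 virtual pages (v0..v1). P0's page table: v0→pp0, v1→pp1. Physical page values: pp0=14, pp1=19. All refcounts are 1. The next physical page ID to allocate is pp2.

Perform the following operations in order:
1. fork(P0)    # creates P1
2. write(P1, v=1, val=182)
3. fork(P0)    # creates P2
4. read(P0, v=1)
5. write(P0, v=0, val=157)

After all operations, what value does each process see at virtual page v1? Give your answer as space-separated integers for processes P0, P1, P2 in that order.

Answer: 19 182 19

Derivation:
Op 1: fork(P0) -> P1. 2 ppages; refcounts: pp0:2 pp1:2
Op 2: write(P1, v1, 182). refcount(pp1)=2>1 -> COPY to pp2. 3 ppages; refcounts: pp0:2 pp1:1 pp2:1
Op 3: fork(P0) -> P2. 3 ppages; refcounts: pp0:3 pp1:2 pp2:1
Op 4: read(P0, v1) -> 19. No state change.
Op 5: write(P0, v0, 157). refcount(pp0)=3>1 -> COPY to pp3. 4 ppages; refcounts: pp0:2 pp1:2 pp2:1 pp3:1
P0: v1 -> pp1 = 19
P1: v1 -> pp2 = 182
P2: v1 -> pp1 = 19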